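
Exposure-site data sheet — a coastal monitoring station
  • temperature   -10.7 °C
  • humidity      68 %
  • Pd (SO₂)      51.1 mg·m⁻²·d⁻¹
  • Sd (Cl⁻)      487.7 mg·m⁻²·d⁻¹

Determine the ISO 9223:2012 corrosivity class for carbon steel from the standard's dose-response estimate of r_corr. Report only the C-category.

C3

carbon steel: f(T) = +0.150·(T−10) [T≤10 °C] = -3.1050
  sulphur-dioxide contribution → 2.391 μm/a
  chloride contribution → 29.1 μm/a
  ⇒ r_corr(carbon steel) = 31.49 μm/a
ISO 9223 Table 2 (carbon steel): 25 < 31.5 ≤ 50 μm/a ⇒ C3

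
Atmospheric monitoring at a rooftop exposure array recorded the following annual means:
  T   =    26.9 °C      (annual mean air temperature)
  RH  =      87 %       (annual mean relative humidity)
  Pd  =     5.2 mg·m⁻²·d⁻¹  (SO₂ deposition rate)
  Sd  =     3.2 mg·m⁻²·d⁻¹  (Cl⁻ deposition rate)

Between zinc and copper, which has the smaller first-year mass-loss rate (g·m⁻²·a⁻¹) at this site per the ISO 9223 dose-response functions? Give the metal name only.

zinc

zinc: T>10 °C ⇒ hinge -0.071·(26.9−10) = -1.1999
  SO₂ term: 0.0129·5.2^0.44·exp(0.046·87-1.1999) = 0.4391
  Cl⁻ term: 0.0175·3.2^0.57·exp(0.008·87+0.085·26.9) = 0.6703
  sum: 0.4391 + 0.6703 → r_corr = 1.109 μm/a
  mass loss = 1.109 μm/a × 7.14 g/cm³ = 7.921 g·m⁻²·a⁻¹
copper: temperature factor f = -0.080·(16.9) = -1.3520
  Pd branch = 0.0053·Pd^0.26·e^(0.059·RH+f) = 0.3569 μm/a
  Sd branch = 0.01025·Sd^0.27·e^(0.036·RH+0.049·T) = 1.202 μm/a
  r_corr = 0.3569 + 1.202 = 1.558 μm/a
  mass loss = 1.558 μm/a × 8.96 g/cm³ = 13.96 g·m⁻²·a⁻¹
Ordering by g·m⁻²·a⁻¹: copper (14) > zinc (7.92)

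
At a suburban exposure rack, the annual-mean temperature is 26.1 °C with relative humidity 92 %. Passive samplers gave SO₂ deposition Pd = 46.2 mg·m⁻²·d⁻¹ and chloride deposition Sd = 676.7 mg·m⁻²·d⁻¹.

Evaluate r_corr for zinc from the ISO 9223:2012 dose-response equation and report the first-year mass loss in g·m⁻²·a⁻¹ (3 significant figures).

zinc: f(T) = -0.071·(T−10) [T>10 °C] = -1.1431
  SO₂ term: 0.0129·46.2^0.44·exp(0.046·92-1.1431) = 1.529
  Cl⁻ term: 0.0175·676.7^0.57·exp(0.008·92+0.085·26.1) = 13.79
  r_corr = 1.529 + 13.79 = 15.32 μm/a
Convert to mass loss: 15.32 μm/a × 7.14 g/cm³ = 109.4 g·m⁻²·a⁻¹

r_corr = 109 g·m⁻²·a⁻¹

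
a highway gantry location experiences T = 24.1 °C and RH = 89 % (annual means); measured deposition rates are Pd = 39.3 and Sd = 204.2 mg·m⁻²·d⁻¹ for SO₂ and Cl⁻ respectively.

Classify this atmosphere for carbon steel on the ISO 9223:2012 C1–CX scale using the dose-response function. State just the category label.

carbon steel: f(T) = -0.054·(T−10) [T>10 °C] = -0.7614
  SO₂ term: 1.77·39.3^0.52·exp(0.02·89-0.7614) = 33.07
  Cl⁻ term: 0.102·204.2^0.62·exp(0.033·89+0.04·24.1) = 136.5
  r_corr = 33.07 + 136.5 = 169.5 μm/a
Category bounds: 80…200 μm/a bracket r_corr ⇒ C5

C5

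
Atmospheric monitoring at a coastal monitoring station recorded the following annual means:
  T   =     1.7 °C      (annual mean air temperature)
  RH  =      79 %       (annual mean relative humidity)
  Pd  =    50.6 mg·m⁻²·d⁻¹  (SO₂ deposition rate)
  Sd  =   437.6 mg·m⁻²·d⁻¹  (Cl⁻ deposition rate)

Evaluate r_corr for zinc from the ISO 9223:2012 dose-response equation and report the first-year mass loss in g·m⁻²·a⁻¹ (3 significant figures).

r_corr = 23.0 g·m⁻²·a⁻¹

zinc: f(T) = +0.038·(T−10) [T≤10 °C] = -0.3154
  sulphur-dioxide contribution → 2.003 μm/a
  chloride contribution → 1.218 μm/a
  total first-year rate 3.221 μm/a
Convert to mass loss: 3.221 μm/a × 7.14 g/cm³ = 23 g·m⁻²·a⁻¹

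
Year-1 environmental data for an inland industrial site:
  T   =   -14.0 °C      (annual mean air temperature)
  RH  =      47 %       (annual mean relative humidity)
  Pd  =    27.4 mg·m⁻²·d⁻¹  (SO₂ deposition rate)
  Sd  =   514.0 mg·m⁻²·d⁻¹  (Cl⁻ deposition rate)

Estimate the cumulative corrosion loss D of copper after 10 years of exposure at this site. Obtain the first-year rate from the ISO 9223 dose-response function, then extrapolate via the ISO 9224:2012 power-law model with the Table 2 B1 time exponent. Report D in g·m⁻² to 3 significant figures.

D(10) = 6.70 g·m⁻²

copper: temperature factor f = +0.126·(-24.0) = -3.0240
  Pd branch = 0.0053·Pd^0.26·e^(0.059·RH+f) = 0.009752 μm/a
  Sd branch = 0.01025·Sd^0.27·e^(0.036·RH+0.049·T) = 0.1512 μm/a
  sum: 0.009752 + 0.1512 → r_corr = 0.161 μm/a
Long-term exponent b (ISO 9224 Table 2, B1) = 0.667
  D(10) = 0.161 × 10^0.667 = 0.161 × 4.645 = 0.7477 μm
  Mass loss = 0.7477 μm × 8.96 g/cm³ = 6.699 g·m⁻²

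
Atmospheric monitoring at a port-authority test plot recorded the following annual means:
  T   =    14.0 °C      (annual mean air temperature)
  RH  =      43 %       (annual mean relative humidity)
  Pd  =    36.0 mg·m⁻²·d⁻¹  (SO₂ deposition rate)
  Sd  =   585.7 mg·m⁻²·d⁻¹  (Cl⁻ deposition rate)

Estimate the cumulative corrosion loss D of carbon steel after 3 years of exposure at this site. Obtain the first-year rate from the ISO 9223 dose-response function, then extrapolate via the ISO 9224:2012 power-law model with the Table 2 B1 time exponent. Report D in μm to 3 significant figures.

D(3) = 107 μm

carbon steel: temperature factor f = -0.054·(4.0) = -0.2160
  Pd branch = 1.77·Pd^0.52·e^(0.02·RH+f) = 21.72 μm/a
  Cl⁻ term: 0.102·585.7^0.62·exp(0.033·43+0.04·14.0) = 38.37
  r_corr = 21.72 + 38.37 = 60.1 μm/a
ISO 9224: D(t) = r_corr · t^b with b = 0.523 (carbon steel, B1)
  D(3) = 60.1 × 3^0.523 = 60.1 × 1.776 = 106.8 μm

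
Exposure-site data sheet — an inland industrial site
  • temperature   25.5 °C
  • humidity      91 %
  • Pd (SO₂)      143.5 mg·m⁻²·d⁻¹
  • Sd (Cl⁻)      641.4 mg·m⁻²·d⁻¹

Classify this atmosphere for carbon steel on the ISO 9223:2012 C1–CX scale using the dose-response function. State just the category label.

CX

carbon steel: f(T) = -0.054·(T−10) [T>10 °C] = -0.8370
  sulphur-dioxide contribution → 62.58 μm/a
  chloride contribution → 313.5 μm/a
  total first-year rate 376 μm/a
376 μm/a falls in (200, 700] for carbon steel → category CX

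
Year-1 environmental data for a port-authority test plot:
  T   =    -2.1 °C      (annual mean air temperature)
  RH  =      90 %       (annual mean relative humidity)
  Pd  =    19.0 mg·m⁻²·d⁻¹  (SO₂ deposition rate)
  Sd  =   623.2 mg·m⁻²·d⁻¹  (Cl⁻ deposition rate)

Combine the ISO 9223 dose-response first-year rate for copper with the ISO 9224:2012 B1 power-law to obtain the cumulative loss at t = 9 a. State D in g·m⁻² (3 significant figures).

copper: T≤10 °C ⇒ hinge +0.126·(-2.1−10) = -1.5246
  sulphur-dioxide contribution → 0.502 μm/a
  chloride contribution → 1.342 μm/a
  ⇒ r_corr(copper) = 1.844 μm/a
ISO 9224: D(t) = r_corr · t^b with b = 0.667 (copper, B1)
  D(9) = 1.844 × 9^0.667 = 1.844 × 4.33 = 7.984 μm
  Mass loss = 7.984 μm × 8.96 g/cm³ = 71.53 g·m⁻²

D(9) = 71.5 g·m⁻²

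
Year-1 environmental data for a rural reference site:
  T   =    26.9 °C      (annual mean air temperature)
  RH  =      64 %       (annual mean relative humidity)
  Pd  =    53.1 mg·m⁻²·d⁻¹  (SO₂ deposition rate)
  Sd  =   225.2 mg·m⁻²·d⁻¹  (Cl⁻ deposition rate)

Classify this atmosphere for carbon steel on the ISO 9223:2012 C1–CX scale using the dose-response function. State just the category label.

carbon steel: f(T) = -0.054·(T−10) [T>10 °C] = -0.9126
  Pd branch = 1.77·Pd^0.52·e^(0.02·RH+f) = 20.16 μm/a
  Cl⁻ term: 0.102·225.2^0.62·exp(0.033·64+0.04·26.9) = 71.08
  r_corr = 20.16 + 71.08 = 91.24 μm/a
ISO 9223 Table 2 (carbon steel): 80 < 91.2 ≤ 200 μm/a ⇒ C5

C5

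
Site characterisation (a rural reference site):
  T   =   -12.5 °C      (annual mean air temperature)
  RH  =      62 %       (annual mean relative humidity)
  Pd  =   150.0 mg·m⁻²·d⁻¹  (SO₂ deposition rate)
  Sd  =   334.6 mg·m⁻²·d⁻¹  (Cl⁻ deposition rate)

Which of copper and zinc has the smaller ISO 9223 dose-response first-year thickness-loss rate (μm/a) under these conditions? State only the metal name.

copper: T≤10 °C ⇒ hinge +0.126·(-12.5−10) = -2.8350
  Pd branch = 0.0053·Pd^0.26·e^(0.059·RH+f) = 0.04441 μm/a
  Sd branch = 0.01025·Sd^0.27·e^(0.036·RH+0.049·T) = 0.2487 μm/a
  sum: 0.04441 + 0.2487 → r_corr = 0.2931 μm/a
zinc: temperature factor f = +0.038·(-22.5) = -0.8550
  Pd branch = 0.0129·Pd^0.44·e^(0.046·RH+f) = 0.8617 μm/a
  Sd branch = 0.0175·Sd^0.57·e^(0.008·RH+0.085·T) = 0.2729 μm/a
  r_corr = 0.8617 + 0.2729 = 1.135 μm/a
Ordering by μm/a: zinc (1.13) > copper (0.293)

copper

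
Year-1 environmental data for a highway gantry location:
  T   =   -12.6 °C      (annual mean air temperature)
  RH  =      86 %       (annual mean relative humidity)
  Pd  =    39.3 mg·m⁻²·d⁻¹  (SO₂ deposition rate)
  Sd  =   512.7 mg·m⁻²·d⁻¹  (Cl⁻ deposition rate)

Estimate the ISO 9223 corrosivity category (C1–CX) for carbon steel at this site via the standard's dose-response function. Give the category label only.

carbon steel: f(T) = +0.150·(T−10) [T≤10 °C] = -3.3900
  SO₂ term: 1.77·39.3^0.52·exp(0.02·86-3.3900) = 2.248
  Sd branch = 0.102·Sd^0.62·e^(0.033·RH+0.04·T) = 50.39 μm/a
  sum: 2.248 + 50.39 → r_corr = 52.64 μm/a
52.6 μm/a falls in (50, 80] for carbon steel → category C4

C4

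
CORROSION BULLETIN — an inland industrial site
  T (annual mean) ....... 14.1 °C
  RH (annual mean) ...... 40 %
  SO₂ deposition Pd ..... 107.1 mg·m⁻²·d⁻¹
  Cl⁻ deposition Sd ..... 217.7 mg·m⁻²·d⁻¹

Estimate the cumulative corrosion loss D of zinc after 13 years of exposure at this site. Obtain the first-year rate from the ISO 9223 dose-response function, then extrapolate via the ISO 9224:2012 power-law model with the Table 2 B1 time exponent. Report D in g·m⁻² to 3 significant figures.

D(13) = 126 g·m⁻²

zinc: T>10 °C ⇒ hinge -0.071·(14.1−10) = -0.2911
  SO₂ term: 0.0129·107.1^0.44·exp(0.046·40-0.2911) = 0.4747
  Cl⁻ term: 0.0175·217.7^0.57·exp(0.008·40+0.085·14.1) = 1.718
  r_corr = 0.4747 + 1.718 = 2.193 μm/a
Power-law: D(13) = r_corr · 13^0.813
  D(13) = 2.193 × 13^0.813 = 2.193 × 8.047 = 17.65 μm
  Mass loss = 17.65 μm × 7.14 g/cm³ = 126 g·m⁻²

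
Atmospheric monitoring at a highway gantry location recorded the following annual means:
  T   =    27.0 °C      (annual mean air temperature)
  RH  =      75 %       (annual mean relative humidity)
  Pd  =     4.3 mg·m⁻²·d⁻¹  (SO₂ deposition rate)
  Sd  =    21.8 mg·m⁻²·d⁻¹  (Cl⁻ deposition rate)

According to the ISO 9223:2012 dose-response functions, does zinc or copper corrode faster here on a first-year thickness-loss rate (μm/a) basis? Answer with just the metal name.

zinc: T>10 °C ⇒ hinge -0.071·(27.0−10) = -1.2070
  Pd branch = 0.0129·Pd^0.44·e^(0.046·RH+f) = 0.2309 μm/a
  Sd branch = 0.0175·Sd^0.57·e^(0.008·RH+0.085·T) = 1.833 μm/a
  sum: 0.2309 + 1.833 → r_corr = 2.064 μm/a
copper: f(T) = -0.080·(T−10) [T>10 °C] = -1.3600
  SO₂ term: 0.0053·4.3^0.26·exp(0.059·75-1.3600) = 0.166
  Cl⁻ term: 0.01025·21.8^0.27·exp(0.036·75+0.049·27.0) = 1.316
  r_corr = 0.166 + 1.316 = 1.482 μm/a
Ordering by μm/a: zinc (2.06) > copper (1.48)

zinc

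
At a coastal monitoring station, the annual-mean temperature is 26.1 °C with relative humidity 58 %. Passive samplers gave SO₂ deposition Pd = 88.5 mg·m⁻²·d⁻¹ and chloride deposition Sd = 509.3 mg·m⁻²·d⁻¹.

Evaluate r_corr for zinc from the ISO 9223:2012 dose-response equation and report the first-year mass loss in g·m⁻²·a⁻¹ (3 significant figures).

zinc: f(T) = -0.071·(T−10) [T>10 °C] = -1.1431
  Pd branch = 0.0129·Pd^0.44·e^(0.046·RH+f) = 0.4261 μm/a
  Sd branch = 0.0175·Sd^0.57·e^(0.008·RH+0.085·T) = 8.933 μm/a
  sum: 0.4261 + 8.933 → r_corr = 9.359 μm/a
Convert to mass loss: 9.359 μm/a × 7.14 g/cm³ = 66.83 g·m⁻²·a⁻¹

r_corr = 66.8 g·m⁻²·a⁻¹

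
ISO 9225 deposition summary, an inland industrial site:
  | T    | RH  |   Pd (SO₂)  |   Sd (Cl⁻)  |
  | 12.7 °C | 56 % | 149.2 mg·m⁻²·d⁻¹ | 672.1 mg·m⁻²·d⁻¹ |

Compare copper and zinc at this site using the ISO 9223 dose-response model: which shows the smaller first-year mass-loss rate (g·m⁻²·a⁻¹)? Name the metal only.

copper

copper: f(T) = -0.080·(T−10) [T>10 °C] = -0.2160
  SO₂ term: 0.0053·149.2^0.26·exp(0.059·56-0.2160) = 0.4271
  Cl⁻ term: 0.01025·672.1^0.27·exp(0.036·56+0.049·12.7) = 0.8316
  sum: 0.4271 + 0.8316 → r_corr = 1.259 μm/a
  mass loss = 1.259 μm/a × 8.96 g/cm³ = 11.28 g·m⁻²·a⁻¹
zinc: T>10 °C ⇒ hinge -0.071·(12.7−10) = -0.1917
  SO₂ term: 0.0129·149.2^0.44·exp(0.046·56-0.1917) = 1.266
  Cl⁻ term: 0.0175·672.1^0.57·exp(0.008·56+0.085·12.7) = 3.297
  r_corr = 1.266 + 3.297 = 4.563 μm/a
  mass loss = 4.563 μm/a × 7.14 g/cm³ = 32.58 g·m⁻²·a⁻¹
Ordering by g·m⁻²·a⁻¹: zinc (32.6) > copper (11.3)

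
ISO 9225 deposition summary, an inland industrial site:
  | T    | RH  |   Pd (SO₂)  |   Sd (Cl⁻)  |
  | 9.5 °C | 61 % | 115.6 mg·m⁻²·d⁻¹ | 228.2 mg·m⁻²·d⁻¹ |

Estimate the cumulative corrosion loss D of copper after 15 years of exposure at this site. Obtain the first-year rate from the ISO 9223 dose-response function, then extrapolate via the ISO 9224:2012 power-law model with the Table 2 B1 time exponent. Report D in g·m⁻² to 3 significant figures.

D(15) = 68.8 g·m⁻²

copper: temperature factor f = +0.126·(-0.5) = -0.0630
  sulphur-dioxide contribution → 0.6256 μm/a
  chloride contribution → 0.6358 μm/a
  ⇒ r_corr(copper) = 1.261 μm/a
ISO 9224: D(t) = r_corr · t^b with b = 0.667 (copper, B1)
  D(15) = 1.261 × 15^0.667 = 1.261 × 6.088 = 7.679 μm
  Mass loss = 7.679 μm × 8.96 g/cm³ = 68.81 g·m⁻²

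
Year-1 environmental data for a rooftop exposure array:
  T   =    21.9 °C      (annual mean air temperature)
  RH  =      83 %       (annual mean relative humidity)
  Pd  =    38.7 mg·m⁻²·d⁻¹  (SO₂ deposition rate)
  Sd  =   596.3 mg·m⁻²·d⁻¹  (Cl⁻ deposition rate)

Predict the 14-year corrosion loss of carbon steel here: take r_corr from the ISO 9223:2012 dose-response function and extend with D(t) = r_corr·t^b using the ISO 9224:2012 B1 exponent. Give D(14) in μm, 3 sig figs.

D(14) = 922 μm

carbon steel: T>10 °C ⇒ hinge -0.054·(21.9−10) = -0.6426
  Pd branch = 1.77·Pd^0.52·e^(0.02·RH+f) = 32.77 μm/a
  Sd branch = 0.102·Sd^0.62·e^(0.033·RH+0.04·T) = 199.2 μm/a
  r_corr = 32.77 + 199.2 = 232 μm/a
Long-term exponent b (ISO 9224 Table 2, B1) = 0.523
  D(14) = 232 × 14^0.523 = 232 × 3.976 = 922.4 μm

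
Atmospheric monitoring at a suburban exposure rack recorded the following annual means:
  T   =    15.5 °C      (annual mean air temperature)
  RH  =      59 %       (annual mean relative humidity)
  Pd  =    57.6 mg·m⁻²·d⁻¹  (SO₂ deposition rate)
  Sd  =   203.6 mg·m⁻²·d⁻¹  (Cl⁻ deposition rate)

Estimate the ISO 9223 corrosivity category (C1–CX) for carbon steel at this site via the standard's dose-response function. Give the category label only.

C4

carbon steel: temperature factor f = -0.054·(5.5) = -0.2970
  Pd branch = 1.77·Pd^0.52·e^(0.02·RH+f) = 35.23 μm/a
  Sd branch = 0.102·Sd^0.62·e^(0.033·RH+0.04·T) = 35.88 μm/a
  sum: 35.23 + 35.88 → r_corr = 71.11 μm/a
71.1 μm/a falls in (50, 80] for carbon steel → category C4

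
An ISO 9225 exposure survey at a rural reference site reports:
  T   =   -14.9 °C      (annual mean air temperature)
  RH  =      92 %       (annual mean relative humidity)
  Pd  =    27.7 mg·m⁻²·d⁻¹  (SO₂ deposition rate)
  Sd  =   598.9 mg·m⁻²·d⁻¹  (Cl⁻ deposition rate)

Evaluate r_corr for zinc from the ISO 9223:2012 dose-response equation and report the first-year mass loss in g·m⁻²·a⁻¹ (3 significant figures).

r_corr = 13.4 g·m⁻²·a⁻¹

zinc: T≤10 °C ⇒ hinge +0.038·(-14.9−10) = -0.9462
  Pd branch = 0.0129·Pd^0.44·e^(0.046·RH+f) = 1.487 μm/a
  Sd branch = 0.0175·Sd^0.57·e^(0.008·RH+0.085·T) = 0.3942 μm/a
  sum: 1.487 + 0.3942 → r_corr = 1.881 μm/a
Convert to mass loss: 1.881 μm/a × 7.14 g/cm³ = 13.43 g·m⁻²·a⁻¹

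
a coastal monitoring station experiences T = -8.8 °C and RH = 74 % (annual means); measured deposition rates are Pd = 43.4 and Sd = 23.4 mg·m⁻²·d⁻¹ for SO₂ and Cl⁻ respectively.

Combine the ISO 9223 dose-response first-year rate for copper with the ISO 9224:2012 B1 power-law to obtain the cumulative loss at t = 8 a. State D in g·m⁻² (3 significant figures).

D(8) = 11.8 g·m⁻²

copper: f(T) = +0.126·(T−10) [T≤10 °C] = -2.3688
  sulphur-dioxide contribution → 0.1041 μm/a
  chloride contribution → 0.2239 μm/a
  ⇒ r_corr(copper) = 0.328 μm/a
Power-law: D(8) = r_corr · 8^0.667
  D(8) = 0.328 × 8^0.667 = 0.328 × 4.003 = 1.313 μm
  Mass loss = 1.313 μm × 8.96 g/cm³ = 11.76 g·m⁻²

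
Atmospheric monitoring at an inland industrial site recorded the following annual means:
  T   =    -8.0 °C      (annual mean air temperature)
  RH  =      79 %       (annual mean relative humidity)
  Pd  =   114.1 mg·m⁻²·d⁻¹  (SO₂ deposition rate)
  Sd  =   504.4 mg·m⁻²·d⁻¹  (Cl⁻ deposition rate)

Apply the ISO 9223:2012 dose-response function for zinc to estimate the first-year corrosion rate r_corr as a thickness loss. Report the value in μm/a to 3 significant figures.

zinc: temperature factor f = +0.038·(-18.0) = -0.6840
  Pd branch = 0.0129·Pd^0.44·e^(0.046·RH+f) = 1.981 μm/a
  Sd branch = 0.0175·Sd^0.57·e^(0.008·RH+0.085·T) = 0.5791 μm/a
  r_corr = 1.981 + 0.5791 = 2.56 μm/a

r_corr = 2.56 μm/a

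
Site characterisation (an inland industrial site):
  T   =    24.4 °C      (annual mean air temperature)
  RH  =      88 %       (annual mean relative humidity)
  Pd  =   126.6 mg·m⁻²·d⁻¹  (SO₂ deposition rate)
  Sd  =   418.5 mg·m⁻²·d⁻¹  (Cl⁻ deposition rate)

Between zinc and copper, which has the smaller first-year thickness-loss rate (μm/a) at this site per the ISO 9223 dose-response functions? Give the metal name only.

zinc: temperature factor f = -0.071·(14.4) = -1.0224
  Pd branch = 0.0129·Pd^0.44·e^(0.046·RH+f) = 2.237 μm/a
  Cl⁻ term: 0.0175·418.5^0.57·exp(0.008·88+0.085·24.4) = 8.788
  sum: 2.237 + 8.788 → r_corr = 11.02 μm/a
copper: f(T) = -0.080·(T−10) [T>10 °C] = -1.1520
  SO₂ term: 0.0053·126.6^0.26·exp(0.059·88-1.1520) = 1.06
  Sd branch = 0.01025·Sd^0.27·e^(0.036·RH+0.049·T) = 4.108 μm/a
  r_corr = 1.06 + 4.108 = 5.169 μm/a
Ordering by μm/a: zinc (11) > copper (5.17)

copper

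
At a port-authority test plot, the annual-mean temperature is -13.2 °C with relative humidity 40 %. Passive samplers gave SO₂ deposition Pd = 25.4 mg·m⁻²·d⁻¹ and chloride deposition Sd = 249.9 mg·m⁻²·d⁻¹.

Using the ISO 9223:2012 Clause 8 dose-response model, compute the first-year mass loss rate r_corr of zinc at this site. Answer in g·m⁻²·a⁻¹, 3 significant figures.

zinc: f(T) = +0.038·(T−10) [T≤10 °C] = -0.8816
  SO₂ term: 0.0129·25.4^0.44·exp(0.046·40-0.8816) = 0.1396
  Cl⁻ term: 0.0175·249.9^0.57·exp(0.008·40+0.085·-13.2) = 0.1826
  r_corr = 0.1396 + 0.1826 = 0.3222 μm/a
Convert to mass loss: 0.3222 μm/a × 7.14 g/cm³ = 2.301 g·m⁻²·a⁻¹

r_corr = 2.30 g·m⁻²·a⁻¹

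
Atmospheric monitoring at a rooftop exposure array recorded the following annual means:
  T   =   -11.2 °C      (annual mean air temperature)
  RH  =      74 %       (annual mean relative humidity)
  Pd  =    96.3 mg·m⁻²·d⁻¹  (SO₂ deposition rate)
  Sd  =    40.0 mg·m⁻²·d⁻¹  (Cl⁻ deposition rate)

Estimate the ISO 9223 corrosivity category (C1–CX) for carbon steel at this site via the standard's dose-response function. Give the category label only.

C2

carbon steel: temperature factor f = +0.150·(-21.2) = -3.1800
  SO₂ term: 1.77·96.3^0.52·exp(0.02·74-3.1800) = 3.477
  Sd branch = 0.102·Sd^0.62·e^(0.033·RH+0.04·T) = 7.377 μm/a
  sum: 3.477 + 7.377 → r_corr = 10.85 μm/a
10.9 μm/a falls in (1.3, 25] for carbon steel → category C2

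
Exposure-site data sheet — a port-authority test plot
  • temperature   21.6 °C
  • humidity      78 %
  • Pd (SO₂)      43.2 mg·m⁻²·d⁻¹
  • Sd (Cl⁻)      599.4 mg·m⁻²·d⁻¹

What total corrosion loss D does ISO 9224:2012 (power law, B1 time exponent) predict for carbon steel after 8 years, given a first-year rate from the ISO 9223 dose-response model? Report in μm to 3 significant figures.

D(8) = 591 μm

carbon steel: temperature factor f = -0.054·(11.6) = -0.6264
  Pd branch = 1.77·Pd^0.52·e^(0.02·RH+f) = 31.91 μm/a
  Sd branch = 0.102·Sd^0.62·e^(0.033·RH+0.04·T) = 167.5 μm/a
  r_corr = 31.91 + 167.5 = 199.4 μm/a
Power-law: D(8) = r_corr · 8^0.523
  D(8) = 199.4 × 8^0.523 = 199.4 × 2.967 = 591.5 μm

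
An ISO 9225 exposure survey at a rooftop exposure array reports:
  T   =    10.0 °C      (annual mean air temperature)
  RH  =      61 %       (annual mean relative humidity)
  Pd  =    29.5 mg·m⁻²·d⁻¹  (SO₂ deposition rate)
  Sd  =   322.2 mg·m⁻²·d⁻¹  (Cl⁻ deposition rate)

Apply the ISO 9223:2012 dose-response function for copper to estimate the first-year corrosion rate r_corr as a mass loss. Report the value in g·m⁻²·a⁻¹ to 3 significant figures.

r_corr = 10.6 g·m⁻²·a⁻¹

copper: f(T) = +0.126·(T−10) [T≤10 °C] = +0.0000
  Pd branch = 0.0053·Pd^0.26·e^(0.059·RH+f) = 0.4671 μm/a
  Cl⁻ term: 0.01025·322.2^0.27·exp(0.036·61+0.049·10.0) = 0.7152
  r_corr = 0.4671 + 0.7152 = 1.182 μm/a
Convert to mass loss: 1.182 μm/a × 8.96 g/cm³ = 10.59 g·m⁻²·a⁻¹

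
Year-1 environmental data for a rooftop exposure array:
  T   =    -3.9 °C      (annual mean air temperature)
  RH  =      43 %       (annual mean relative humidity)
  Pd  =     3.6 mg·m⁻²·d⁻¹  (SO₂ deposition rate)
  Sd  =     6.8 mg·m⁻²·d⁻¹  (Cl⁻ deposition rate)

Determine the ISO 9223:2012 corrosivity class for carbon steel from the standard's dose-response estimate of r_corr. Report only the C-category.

carbon steel: T≤10 °C ⇒ hinge +0.150·(-3.9−10) = -2.0850
  sulphur-dioxide contribution → 1.012 μm/a
  chloride contribution → 1.184 μm/a
  ⇒ r_corr(carbon steel) = 2.196 μm/a
2.2 μm/a falls in (1.3, 25] for carbon steel → category C2

C2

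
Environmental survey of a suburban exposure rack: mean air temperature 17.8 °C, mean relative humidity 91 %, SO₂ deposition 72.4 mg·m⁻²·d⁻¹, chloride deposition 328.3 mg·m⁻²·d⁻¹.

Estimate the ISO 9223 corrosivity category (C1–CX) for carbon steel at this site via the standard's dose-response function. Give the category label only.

carbon steel: T>10 °C ⇒ hinge -0.054·(17.8−10) = -0.4212
  sulphur-dioxide contribution → 66.46 μm/a
  chloride contribution → 152.1 μm/a
  total first-year rate 218.5 μm/a
Category bounds: 200…700 μm/a bracket r_corr ⇒ CX

CX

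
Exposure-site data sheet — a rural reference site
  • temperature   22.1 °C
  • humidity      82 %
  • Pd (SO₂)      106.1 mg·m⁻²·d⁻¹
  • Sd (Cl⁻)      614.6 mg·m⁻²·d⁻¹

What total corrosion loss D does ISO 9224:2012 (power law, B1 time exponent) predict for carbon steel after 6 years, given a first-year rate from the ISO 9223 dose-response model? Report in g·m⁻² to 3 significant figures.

carbon steel: temperature factor f = -0.054·(12.1) = -0.6534
  sulphur-dioxide contribution → 53.68 μm/a
  chloride contribution → 198 μm/a
  total first-year rate 251.7 μm/a
Long-term exponent b (ISO 9224 Table 2, B1) = 0.523
  D(6) = 251.7 × 6^0.523 = 251.7 × 2.553 = 642.4 μm
  Mass loss = 642.4 μm × 7.85 g/cm³ = 5043 g·m⁻²

D(6) = 5.04e+03 g·m⁻²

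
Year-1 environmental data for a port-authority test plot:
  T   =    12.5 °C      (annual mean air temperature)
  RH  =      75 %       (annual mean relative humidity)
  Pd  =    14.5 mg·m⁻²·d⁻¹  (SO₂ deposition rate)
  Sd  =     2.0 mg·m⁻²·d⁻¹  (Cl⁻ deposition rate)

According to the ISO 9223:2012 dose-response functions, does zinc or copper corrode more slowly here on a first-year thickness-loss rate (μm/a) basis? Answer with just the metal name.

zinc: temperature factor f = -0.071·(2.5) = -0.1775
  SO₂ term: 0.0129·14.5^0.44·exp(0.046·75-0.1775) = 1.104
  Sd branch = 0.0175·Sd^0.57·e^(0.008·RH+0.085·T) = 0.137 μm/a
  sum: 1.104 + 0.137 → r_corr = 1.241 μm/a
copper: f(T) = -0.080·(T−10) [T>10 °C] = -0.2000
  SO₂ term: 0.0053·14.5^0.26·exp(0.059·75-0.2000) = 0.7263
  Cl⁻ term: 0.01025·2.0^0.27·exp(0.036·75+0.049·12.5) = 0.3393
  r_corr = 0.7263 + 0.3393 = 1.066 μm/a
Ordering by μm/a: zinc (1.24) > copper (1.07)

copper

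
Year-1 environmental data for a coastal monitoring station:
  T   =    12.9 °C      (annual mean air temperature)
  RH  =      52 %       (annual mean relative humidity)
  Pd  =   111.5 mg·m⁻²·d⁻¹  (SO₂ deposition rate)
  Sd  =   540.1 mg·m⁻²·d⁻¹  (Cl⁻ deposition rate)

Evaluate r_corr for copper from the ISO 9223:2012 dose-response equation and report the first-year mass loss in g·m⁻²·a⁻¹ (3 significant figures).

copper: T>10 °C ⇒ hinge -0.080·(12.9−10) = -0.2320
  SO₂ term: 0.0053·111.5^0.26·exp(0.059·52-0.2320) = 0.3078
  Cl⁻ term: 0.01025·540.1^0.27·exp(0.036·52+0.049·12.9) = 0.6855
  sum: 0.3078 + 0.6855 → r_corr = 0.9933 μm/a
Convert to mass loss: 0.9933 μm/a × 8.96 g/cm³ = 8.9 g·m⁻²·a⁻¹

r_corr = 8.90 g·m⁻²·a⁻¹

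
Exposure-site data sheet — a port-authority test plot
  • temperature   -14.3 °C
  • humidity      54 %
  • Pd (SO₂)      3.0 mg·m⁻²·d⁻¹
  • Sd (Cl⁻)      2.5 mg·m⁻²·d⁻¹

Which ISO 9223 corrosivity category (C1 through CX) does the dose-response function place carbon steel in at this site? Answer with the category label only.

carbon steel: temperature factor f = +0.150·(-24.3) = -3.6450
  sulphur-dioxide contribution → 0.2411 μm/a
  chloride contribution → 0.6037 μm/a
  total first-year rate 0.8447 μm/a
0.845 μm/a falls in (0, 1.3] for carbon steel → category C1

C1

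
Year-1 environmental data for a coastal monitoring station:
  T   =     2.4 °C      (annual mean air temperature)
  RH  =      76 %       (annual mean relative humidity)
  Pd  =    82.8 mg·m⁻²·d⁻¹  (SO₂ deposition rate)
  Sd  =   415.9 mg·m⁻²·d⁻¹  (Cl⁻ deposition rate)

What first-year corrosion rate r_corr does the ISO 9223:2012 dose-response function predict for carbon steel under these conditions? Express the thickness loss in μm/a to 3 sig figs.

carbon steel: f(T) = +0.150·(T−10) [T≤10 °C] = -1.1400
  SO₂ term: 1.77·82.8^0.52·exp(0.02·76-1.1400) = 25.73
  Sd branch = 0.102·Sd^0.62·e^(0.033·RH+0.04·T) = 57.98 μm/a
  sum: 25.73 + 57.98 → r_corr = 83.71 μm/a

r_corr = 83.7 μm/a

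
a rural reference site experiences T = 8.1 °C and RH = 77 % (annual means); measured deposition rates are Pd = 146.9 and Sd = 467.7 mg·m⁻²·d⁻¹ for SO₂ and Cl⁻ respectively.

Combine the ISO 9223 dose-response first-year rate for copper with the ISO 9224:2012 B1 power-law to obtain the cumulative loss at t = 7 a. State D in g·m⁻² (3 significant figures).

D(7) = 89.1 g·m⁻²

copper: temperature factor f = +0.126·(-1.9) = -0.2394
  Pd branch = 0.0053·Pd^0.26·e^(0.059·RH+f) = 1.435 μm/a
  Sd branch = 0.01025·Sd^0.27·e^(0.036·RH+0.049·T) = 1.282 μm/a
  r_corr = 1.435 + 1.282 = 2.716 μm/a
Power-law: D(7) = r_corr · 7^0.667
  D(7) = 2.716 × 7^0.667 = 2.716 × 3.662 = 9.947 μm
  Mass loss = 9.947 μm × 8.96 g/cm³ = 89.12 g·m⁻²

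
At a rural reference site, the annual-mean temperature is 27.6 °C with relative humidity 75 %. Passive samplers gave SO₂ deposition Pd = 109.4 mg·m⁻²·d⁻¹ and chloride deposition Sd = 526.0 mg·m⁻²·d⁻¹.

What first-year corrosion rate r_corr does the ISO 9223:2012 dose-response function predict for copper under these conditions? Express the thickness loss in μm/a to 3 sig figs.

r_corr = 3.57 μm/a

copper: temperature factor f = -0.080·(17.6) = -1.4080
  Pd branch = 0.0053·Pd^0.26·e^(0.059·RH+f) = 0.367 μm/a
  Sd branch = 0.01025·Sd^0.27·e^(0.036·RH+0.049·T) = 3.201 μm/a
  r_corr = 0.367 + 3.201 = 3.568 μm/a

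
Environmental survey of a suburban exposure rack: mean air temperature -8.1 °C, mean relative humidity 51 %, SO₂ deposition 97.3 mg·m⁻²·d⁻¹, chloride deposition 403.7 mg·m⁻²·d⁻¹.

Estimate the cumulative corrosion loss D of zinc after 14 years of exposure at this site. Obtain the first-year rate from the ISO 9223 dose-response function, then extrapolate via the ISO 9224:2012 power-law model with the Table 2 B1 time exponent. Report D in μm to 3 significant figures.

D(14) = 7.79 μm

zinc: temperature factor f = +0.038·(-18.1) = -0.6878
  Pd branch = 0.0129·Pd^0.44·e^(0.046·RH+f) = 0.5076 μm/a
  Cl⁻ term: 0.0175·403.7^0.57·exp(0.008·51+0.085·-8.1) = 0.4043
  r_corr = 0.5076 + 0.4043 = 0.9119 μm/a
Power-law: D(14) = r_corr · 14^0.813
  D(14) = 0.9119 × 14^0.813 = 0.9119 × 8.547 = 7.793 μm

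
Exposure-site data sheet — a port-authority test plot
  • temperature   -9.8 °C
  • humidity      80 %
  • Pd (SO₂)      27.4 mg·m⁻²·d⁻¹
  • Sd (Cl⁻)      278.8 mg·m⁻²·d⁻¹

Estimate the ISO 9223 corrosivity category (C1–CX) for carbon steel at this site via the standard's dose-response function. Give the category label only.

C3

carbon steel: temperature factor f = +0.150·(-19.8) = -2.9700
  SO₂ term: 1.77·27.4^0.52·exp(0.02·80-2.9700) = 2.515
  Cl⁻ term: 0.102·278.8^0.62·exp(0.033·80+0.04·-9.8) = 31.69
  sum: 2.515 + 31.69 → r_corr = 34.21 μm/a
34.2 μm/a falls in (25, 50] for carbon steel → category C3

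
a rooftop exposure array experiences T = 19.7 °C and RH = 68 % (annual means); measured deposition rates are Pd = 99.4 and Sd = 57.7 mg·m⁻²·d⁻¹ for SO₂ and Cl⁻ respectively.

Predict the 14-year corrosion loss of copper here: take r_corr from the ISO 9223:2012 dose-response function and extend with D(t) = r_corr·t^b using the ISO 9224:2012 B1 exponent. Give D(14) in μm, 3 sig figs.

copper: temperature factor f = -0.080·(9.7) = -0.7760
  sulphur-dioxide contribution → 0.4456 μm/a
  chloride contribution → 0.9303 μm/a
  total first-year rate 1.376 μm/a
Long-term exponent b (ISO 9224 Table 2, B1) = 0.667
  D(14) = 1.376 × 14^0.667 = 1.376 × 5.814 = 7.999 μm

D(14) = 8.00 μm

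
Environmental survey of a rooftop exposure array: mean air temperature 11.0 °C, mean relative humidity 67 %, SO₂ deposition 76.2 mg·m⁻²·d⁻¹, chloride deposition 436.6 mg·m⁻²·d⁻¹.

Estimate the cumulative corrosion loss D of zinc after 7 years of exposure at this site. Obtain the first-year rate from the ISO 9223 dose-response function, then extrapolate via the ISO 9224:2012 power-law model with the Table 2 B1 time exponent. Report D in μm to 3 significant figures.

D(7) = 20.4 μm

zinc: f(T) = -0.071·(T−10) [T>10 °C] = -0.0710
  sulphur-dioxide contribution → 1.763 μm/a
  chloride contribution → 2.436 μm/a
  ⇒ r_corr(zinc) = 4.2 μm/a
Power-law: D(7) = r_corr · 7^0.813
  D(7) = 4.2 × 7^0.813 = 4.2 × 4.865 = 20.43 μm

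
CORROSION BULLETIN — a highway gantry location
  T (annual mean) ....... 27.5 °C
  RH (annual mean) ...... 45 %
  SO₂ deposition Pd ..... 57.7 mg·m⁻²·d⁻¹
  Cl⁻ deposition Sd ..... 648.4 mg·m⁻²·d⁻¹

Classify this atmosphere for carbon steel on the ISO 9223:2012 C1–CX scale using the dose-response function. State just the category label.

C5

carbon steel: temperature factor f = -0.054·(17.5) = -0.9450
  sulphur-dioxide contribution → 13.94 μm/a
  chloride contribution → 74.92 μm/a
  ⇒ r_corr(carbon steel) = 88.86 μm/a
88.9 μm/a falls in (80, 200] for carbon steel → category C5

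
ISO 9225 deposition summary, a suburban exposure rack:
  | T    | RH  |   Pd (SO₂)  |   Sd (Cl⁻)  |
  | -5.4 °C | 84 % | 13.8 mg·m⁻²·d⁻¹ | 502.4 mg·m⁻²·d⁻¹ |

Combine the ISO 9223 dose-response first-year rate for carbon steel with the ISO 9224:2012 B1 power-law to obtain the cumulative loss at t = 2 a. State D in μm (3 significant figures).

carbon steel: temperature factor f = +0.150·(-15.4) = -2.3100
  Pd branch = 1.77·Pd^0.52·e^(0.02·RH+f) = 3.691 μm/a
  Sd branch = 0.102·Sd^0.62·e^(0.033·RH+0.04·T) = 62.13 μm/a
  r_corr = 3.691 + 62.13 = 65.82 μm/a
ISO 9224: D(t) = r_corr · t^b with b = 0.523 (carbon steel, B1)
  D(2) = 65.82 × 2^0.523 = 65.82 × 1.437 = 94.58 μm

D(2) = 94.6 μm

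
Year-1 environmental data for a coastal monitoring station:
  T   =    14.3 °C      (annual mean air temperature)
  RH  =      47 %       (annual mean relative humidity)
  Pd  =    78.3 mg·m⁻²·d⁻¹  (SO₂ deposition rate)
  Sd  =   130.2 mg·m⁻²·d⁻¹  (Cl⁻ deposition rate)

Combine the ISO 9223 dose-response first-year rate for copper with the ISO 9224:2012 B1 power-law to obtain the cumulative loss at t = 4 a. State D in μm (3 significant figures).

D(4) = 1.52 μm

copper: temperature factor f = -0.080·(4.3) = -0.3440
  sulphur-dioxide contribution → 0.1869 μm/a
  chloride contribution → 0.4176 μm/a
  ⇒ r_corr(copper) = 0.6045 μm/a
Power-law: D(4) = r_corr · 4^0.667
  D(4) = 0.6045 × 4^0.667 = 0.6045 × 2.521 = 1.524 μm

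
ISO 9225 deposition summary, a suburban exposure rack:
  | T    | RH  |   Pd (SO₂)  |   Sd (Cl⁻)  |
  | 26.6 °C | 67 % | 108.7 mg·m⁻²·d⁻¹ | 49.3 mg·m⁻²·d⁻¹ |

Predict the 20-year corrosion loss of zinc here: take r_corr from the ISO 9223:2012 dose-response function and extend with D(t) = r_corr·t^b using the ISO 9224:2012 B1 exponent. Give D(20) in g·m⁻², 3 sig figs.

zinc: T>10 °C ⇒ hinge -0.071·(26.6−10) = -1.1786
  Pd branch = 0.0129·Pd^0.44·e^(0.046·RH+f) = 0.681 μm/a
  Cl⁻ term: 0.0175·49.3^0.57·exp(0.008·67+0.085·26.6) = 2.647
  r_corr = 0.681 + 2.647 = 3.328 μm/a
Long-term exponent b (ISO 9224 Table 2, B1) = 0.813
  D(20) = 3.328 × 20^0.813 = 3.328 × 11.42 = 38.01 μm
  Mass loss = 38.01 μm × 7.14 g/cm³ = 271.4 g·m⁻²

D(20) = 271 g·m⁻²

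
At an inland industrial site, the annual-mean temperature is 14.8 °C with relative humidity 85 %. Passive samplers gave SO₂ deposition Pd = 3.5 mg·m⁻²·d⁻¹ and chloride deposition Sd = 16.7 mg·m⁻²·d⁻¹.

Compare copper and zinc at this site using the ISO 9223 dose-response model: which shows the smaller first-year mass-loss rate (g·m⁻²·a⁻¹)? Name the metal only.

copper: T>10 °C ⇒ hinge -0.080·(14.8−10) = -0.3840
  sulphur-dioxide contribution → 0.7533 μm/a
  chloride contribution → 0.9655 μm/a
  ⇒ r_corr(copper) = 1.719 μm/a
  mass loss = 1.719 μm/a × 8.96 g/cm³ = 15.4 g·m⁻²·a⁻¹
zinc: T>10 °C ⇒ hinge -0.071·(14.8−10) = -0.3408
  sulphur-dioxide contribution → 0.7944 μm/a
  chloride contribution → 0.6049 μm/a
  total first-year rate 1.399 μm/a
  mass loss = 1.399 μm/a × 7.14 g/cm³ = 9.991 g·m⁻²·a⁻¹
Ordering by g·m⁻²·a⁻¹: copper (15.4) > zinc (9.99)

zinc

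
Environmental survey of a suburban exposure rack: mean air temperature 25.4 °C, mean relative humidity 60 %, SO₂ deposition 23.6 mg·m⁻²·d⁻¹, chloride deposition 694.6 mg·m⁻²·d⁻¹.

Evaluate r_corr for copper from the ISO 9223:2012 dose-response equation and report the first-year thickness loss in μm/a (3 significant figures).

r_corr = 1.93 μm/a

copper: temperature factor f = -0.080·(15.4) = -1.2320
  Pd branch = 0.0053·Pd^0.26·e^(0.059·RH+f) = 0.1212 μm/a
  Sd branch = 0.01025·Sd^0.27·e^(0.036·RH+0.049·T) = 1.805 μm/a
  r_corr = 0.1212 + 1.805 = 1.927 μm/a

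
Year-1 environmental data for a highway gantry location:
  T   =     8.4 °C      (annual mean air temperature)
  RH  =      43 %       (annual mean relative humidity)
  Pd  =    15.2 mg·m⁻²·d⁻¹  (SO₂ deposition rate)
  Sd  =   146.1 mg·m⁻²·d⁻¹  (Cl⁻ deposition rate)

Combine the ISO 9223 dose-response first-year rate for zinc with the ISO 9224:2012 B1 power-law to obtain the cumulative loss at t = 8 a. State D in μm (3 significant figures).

zinc: temperature factor f = +0.038·(-1.6) = -0.0608
  Pd branch = 0.0129·Pd^0.44·e^(0.046·RH+f) = 0.2906 μm/a
  Cl⁻ term: 0.0175·146.1^0.57·exp(0.008·43+0.085·8.4) = 0.8637
  sum: 0.2906 + 0.8637 → r_corr = 1.154 μm/a
ISO 9224: D(t) = r_corr · t^b with b = 0.813 (zinc, B1)
  D(8) = 1.154 × 8^0.813 = 1.154 × 5.423 = 6.259 μm

D(8) = 6.26 μm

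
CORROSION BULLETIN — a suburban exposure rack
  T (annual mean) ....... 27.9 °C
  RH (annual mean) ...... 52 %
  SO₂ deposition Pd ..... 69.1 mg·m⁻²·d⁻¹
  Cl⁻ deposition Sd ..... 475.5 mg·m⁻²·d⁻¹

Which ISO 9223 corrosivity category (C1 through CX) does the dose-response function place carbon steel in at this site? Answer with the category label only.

carbon steel: f(T) = -0.054·(T−10) [T>10 °C] = -0.9666
  sulphur-dioxide contribution → 17.23 μm/a
  chloride contribution → 79.13 μm/a
  ⇒ r_corr(carbon steel) = 96.37 μm/a
Category bounds: 80…200 μm/a bracket r_corr ⇒ C5

C5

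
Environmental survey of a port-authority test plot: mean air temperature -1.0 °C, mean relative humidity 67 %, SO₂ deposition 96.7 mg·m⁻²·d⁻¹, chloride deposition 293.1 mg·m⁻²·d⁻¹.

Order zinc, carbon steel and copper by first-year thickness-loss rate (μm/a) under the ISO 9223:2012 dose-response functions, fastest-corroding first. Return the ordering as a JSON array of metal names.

zinc: temperature factor f = +0.038·(-11.0) = -0.4180
  SO₂ term: 0.0129·96.7^0.44·exp(0.046·67-0.4180) = 1.384
  Sd branch = 0.0175·Sd^0.57·e^(0.008·RH+0.085·T) = 0.7 μm/a
  r_corr = 1.384 + 0.7 = 2.084 μm/a
carbon steel: T≤10 °C ⇒ hinge +0.150·(-1.0−10) = -1.6500
  Pd branch = 1.77·Pd^0.52·e^(0.02·RH+f) = 13.99 μm/a
  Cl⁻ term: 0.102·293.1^0.62·exp(0.033·67+0.04·-1.0) = 30.27
  sum: 13.99 + 30.27 → r_corr = 44.26 μm/a
copper: T≤10 °C ⇒ hinge +0.126·(-1.0−10) = -1.3860
  Pd branch = 0.0053·Pd^0.26·e^(0.059·RH+f) = 0.2266 μm/a
  Sd branch = 0.01025·Sd^0.27·e^(0.036·RH+0.049·T) = 0.5047 μm/a
  r_corr = 0.2266 + 0.5047 = 0.7314 μm/a
Ordering by μm/a: carbon steel (44.3) > zinc (2.08) > copper (0.731)

["carbon steel", "zinc", "copper"]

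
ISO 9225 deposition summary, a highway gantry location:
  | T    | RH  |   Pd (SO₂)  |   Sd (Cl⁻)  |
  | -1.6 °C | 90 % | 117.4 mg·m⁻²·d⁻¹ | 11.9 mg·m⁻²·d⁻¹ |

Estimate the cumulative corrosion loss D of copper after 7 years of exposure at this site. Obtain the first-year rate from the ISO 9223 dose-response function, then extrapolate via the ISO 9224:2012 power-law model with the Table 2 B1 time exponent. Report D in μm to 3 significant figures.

copper: f(T) = +0.126·(T−10) [T≤10 °C] = -1.4616
  SO₂ term: 0.0053·117.4^0.26·exp(0.059·90-1.4616) = 0.8585
  Cl⁻ term: 0.01025·11.9^0.27·exp(0.036·90+0.049·-1.6) = 0.4723
  r_corr = 0.8585 + 0.4723 = 1.331 μm/a
Long-term exponent b (ISO 9224 Table 2, B1) = 0.667
  D(7) = 1.331 × 7^0.667 = 1.331 × 3.662 = 4.873 μm

D(7) = 4.87 μm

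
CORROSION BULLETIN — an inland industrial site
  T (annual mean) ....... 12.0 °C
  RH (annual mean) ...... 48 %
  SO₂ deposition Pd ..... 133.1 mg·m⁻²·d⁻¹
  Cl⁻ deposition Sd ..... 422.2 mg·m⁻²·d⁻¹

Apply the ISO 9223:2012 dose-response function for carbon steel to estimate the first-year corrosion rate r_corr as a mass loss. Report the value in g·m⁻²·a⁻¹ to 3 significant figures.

carbon steel: temperature factor f = -0.054·(2.0) = -0.1080
  Pd branch = 1.77·Pd^0.52·e^(0.02·RH+f) = 52.79 μm/a
  Sd branch = 0.102·Sd^0.62·e^(0.033·RH+0.04·T) = 34.1 μm/a
  r_corr = 52.79 + 34.1 = 86.9 μm/a
Convert to mass loss: 86.9 μm/a × 7.85 g/cm³ = 682.1 g·m⁻²·a⁻¹

r_corr = 682 g·m⁻²·a⁻¹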